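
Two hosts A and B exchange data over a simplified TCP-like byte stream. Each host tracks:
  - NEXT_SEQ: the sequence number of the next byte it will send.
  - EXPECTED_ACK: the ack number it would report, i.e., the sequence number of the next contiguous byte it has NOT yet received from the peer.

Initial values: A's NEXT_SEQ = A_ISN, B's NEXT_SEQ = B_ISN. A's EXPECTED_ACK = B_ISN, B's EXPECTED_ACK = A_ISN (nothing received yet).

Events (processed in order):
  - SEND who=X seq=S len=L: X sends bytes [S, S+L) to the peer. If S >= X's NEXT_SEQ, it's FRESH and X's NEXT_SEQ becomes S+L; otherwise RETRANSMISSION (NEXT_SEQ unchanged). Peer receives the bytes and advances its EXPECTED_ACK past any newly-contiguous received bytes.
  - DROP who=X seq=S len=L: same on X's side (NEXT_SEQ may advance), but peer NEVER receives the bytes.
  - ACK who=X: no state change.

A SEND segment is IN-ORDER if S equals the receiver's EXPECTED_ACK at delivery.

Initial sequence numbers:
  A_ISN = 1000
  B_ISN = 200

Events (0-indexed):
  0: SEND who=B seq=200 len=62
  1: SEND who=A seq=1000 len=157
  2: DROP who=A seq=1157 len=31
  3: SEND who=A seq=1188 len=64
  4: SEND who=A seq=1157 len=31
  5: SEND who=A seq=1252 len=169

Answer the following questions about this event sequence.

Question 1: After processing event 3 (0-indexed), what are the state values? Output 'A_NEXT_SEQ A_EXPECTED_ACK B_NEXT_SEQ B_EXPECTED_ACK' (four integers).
After event 0: A_seq=1000 A_ack=262 B_seq=262 B_ack=1000
After event 1: A_seq=1157 A_ack=262 B_seq=262 B_ack=1157
After event 2: A_seq=1188 A_ack=262 B_seq=262 B_ack=1157
After event 3: A_seq=1252 A_ack=262 B_seq=262 B_ack=1157

1252 262 262 1157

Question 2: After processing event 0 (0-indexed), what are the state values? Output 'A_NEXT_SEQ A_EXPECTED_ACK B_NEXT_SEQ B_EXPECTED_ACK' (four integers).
After event 0: A_seq=1000 A_ack=262 B_seq=262 B_ack=1000

1000 262 262 1000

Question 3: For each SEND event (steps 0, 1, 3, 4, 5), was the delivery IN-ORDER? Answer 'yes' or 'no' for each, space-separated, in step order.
Step 0: SEND seq=200 -> in-order
Step 1: SEND seq=1000 -> in-order
Step 3: SEND seq=1188 -> out-of-order
Step 4: SEND seq=1157 -> in-order
Step 5: SEND seq=1252 -> in-order

Answer: yes yes no yes yes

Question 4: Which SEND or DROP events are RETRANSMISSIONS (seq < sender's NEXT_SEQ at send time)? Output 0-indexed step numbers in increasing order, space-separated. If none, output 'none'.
Answer: 4

Derivation:
Step 0: SEND seq=200 -> fresh
Step 1: SEND seq=1000 -> fresh
Step 2: DROP seq=1157 -> fresh
Step 3: SEND seq=1188 -> fresh
Step 4: SEND seq=1157 -> retransmit
Step 5: SEND seq=1252 -> fresh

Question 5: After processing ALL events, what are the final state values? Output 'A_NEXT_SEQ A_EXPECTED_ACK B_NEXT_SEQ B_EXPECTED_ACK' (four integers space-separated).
After event 0: A_seq=1000 A_ack=262 B_seq=262 B_ack=1000
After event 1: A_seq=1157 A_ack=262 B_seq=262 B_ack=1157
After event 2: A_seq=1188 A_ack=262 B_seq=262 B_ack=1157
After event 3: A_seq=1252 A_ack=262 B_seq=262 B_ack=1157
After event 4: A_seq=1252 A_ack=262 B_seq=262 B_ack=1252
After event 5: A_seq=1421 A_ack=262 B_seq=262 B_ack=1421

Answer: 1421 262 262 1421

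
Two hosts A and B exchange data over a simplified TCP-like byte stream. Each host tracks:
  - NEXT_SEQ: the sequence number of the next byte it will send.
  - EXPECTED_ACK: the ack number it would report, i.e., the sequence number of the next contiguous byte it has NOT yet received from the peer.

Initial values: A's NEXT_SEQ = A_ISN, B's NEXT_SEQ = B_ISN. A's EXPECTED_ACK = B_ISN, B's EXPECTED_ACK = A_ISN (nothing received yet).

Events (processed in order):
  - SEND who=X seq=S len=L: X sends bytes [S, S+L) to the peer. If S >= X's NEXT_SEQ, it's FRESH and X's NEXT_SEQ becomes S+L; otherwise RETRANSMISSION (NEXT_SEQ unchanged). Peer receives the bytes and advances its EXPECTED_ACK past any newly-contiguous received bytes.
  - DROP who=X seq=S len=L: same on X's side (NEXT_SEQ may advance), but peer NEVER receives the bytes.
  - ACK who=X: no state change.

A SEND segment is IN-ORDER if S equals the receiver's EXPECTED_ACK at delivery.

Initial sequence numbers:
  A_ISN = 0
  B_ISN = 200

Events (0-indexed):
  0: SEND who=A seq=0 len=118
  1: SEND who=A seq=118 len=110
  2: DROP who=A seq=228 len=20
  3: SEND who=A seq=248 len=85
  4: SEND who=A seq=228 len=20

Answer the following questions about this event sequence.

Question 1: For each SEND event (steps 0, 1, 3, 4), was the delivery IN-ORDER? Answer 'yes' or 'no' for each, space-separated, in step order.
Step 0: SEND seq=0 -> in-order
Step 1: SEND seq=118 -> in-order
Step 3: SEND seq=248 -> out-of-order
Step 4: SEND seq=228 -> in-order

Answer: yes yes no yes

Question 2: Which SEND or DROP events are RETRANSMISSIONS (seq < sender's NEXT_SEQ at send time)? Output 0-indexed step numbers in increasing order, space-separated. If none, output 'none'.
Step 0: SEND seq=0 -> fresh
Step 1: SEND seq=118 -> fresh
Step 2: DROP seq=228 -> fresh
Step 3: SEND seq=248 -> fresh
Step 4: SEND seq=228 -> retransmit

Answer: 4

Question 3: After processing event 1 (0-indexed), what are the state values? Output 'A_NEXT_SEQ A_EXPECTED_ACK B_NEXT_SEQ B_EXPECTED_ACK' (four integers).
After event 0: A_seq=118 A_ack=200 B_seq=200 B_ack=118
After event 1: A_seq=228 A_ack=200 B_seq=200 B_ack=228

228 200 200 228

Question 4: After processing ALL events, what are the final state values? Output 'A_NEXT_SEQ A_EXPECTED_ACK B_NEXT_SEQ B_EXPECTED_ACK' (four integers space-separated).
Answer: 333 200 200 333

Derivation:
After event 0: A_seq=118 A_ack=200 B_seq=200 B_ack=118
After event 1: A_seq=228 A_ack=200 B_seq=200 B_ack=228
After event 2: A_seq=248 A_ack=200 B_seq=200 B_ack=228
After event 3: A_seq=333 A_ack=200 B_seq=200 B_ack=228
After event 4: A_seq=333 A_ack=200 B_seq=200 B_ack=333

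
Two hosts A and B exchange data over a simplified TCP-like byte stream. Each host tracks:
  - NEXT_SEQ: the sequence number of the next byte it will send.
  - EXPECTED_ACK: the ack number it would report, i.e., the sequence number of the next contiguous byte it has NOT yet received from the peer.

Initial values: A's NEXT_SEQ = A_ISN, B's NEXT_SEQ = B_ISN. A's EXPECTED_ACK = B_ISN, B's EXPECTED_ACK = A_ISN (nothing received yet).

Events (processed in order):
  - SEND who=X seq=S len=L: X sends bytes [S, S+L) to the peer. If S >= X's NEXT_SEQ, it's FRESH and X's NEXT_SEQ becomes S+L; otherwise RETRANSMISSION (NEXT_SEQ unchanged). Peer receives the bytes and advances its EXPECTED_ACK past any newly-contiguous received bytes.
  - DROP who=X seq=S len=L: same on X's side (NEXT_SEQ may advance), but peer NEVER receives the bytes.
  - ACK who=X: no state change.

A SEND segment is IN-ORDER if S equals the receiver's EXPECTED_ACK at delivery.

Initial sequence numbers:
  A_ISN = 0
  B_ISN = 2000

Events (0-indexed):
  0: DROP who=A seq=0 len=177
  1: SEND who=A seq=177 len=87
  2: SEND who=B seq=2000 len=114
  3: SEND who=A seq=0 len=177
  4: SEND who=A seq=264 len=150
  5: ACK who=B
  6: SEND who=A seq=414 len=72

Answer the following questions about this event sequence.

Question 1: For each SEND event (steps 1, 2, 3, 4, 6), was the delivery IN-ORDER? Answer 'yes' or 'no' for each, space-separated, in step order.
Step 1: SEND seq=177 -> out-of-order
Step 2: SEND seq=2000 -> in-order
Step 3: SEND seq=0 -> in-order
Step 4: SEND seq=264 -> in-order
Step 6: SEND seq=414 -> in-order

Answer: no yes yes yes yes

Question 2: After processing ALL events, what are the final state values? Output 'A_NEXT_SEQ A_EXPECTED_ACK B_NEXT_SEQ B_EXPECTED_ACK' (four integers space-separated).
Answer: 486 2114 2114 486

Derivation:
After event 0: A_seq=177 A_ack=2000 B_seq=2000 B_ack=0
After event 1: A_seq=264 A_ack=2000 B_seq=2000 B_ack=0
After event 2: A_seq=264 A_ack=2114 B_seq=2114 B_ack=0
After event 3: A_seq=264 A_ack=2114 B_seq=2114 B_ack=264
After event 4: A_seq=414 A_ack=2114 B_seq=2114 B_ack=414
After event 5: A_seq=414 A_ack=2114 B_seq=2114 B_ack=414
After event 6: A_seq=486 A_ack=2114 B_seq=2114 B_ack=486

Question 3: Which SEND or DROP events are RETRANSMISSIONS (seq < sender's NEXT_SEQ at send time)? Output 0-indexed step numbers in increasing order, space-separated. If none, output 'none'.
Answer: 3

Derivation:
Step 0: DROP seq=0 -> fresh
Step 1: SEND seq=177 -> fresh
Step 2: SEND seq=2000 -> fresh
Step 3: SEND seq=0 -> retransmit
Step 4: SEND seq=264 -> fresh
Step 6: SEND seq=414 -> fresh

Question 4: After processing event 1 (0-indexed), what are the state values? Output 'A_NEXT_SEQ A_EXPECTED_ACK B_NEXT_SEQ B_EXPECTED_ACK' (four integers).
After event 0: A_seq=177 A_ack=2000 B_seq=2000 B_ack=0
After event 1: A_seq=264 A_ack=2000 B_seq=2000 B_ack=0

264 2000 2000 0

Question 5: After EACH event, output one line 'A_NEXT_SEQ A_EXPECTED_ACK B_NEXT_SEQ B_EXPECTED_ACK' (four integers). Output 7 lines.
177 2000 2000 0
264 2000 2000 0
264 2114 2114 0
264 2114 2114 264
414 2114 2114 414
414 2114 2114 414
486 2114 2114 486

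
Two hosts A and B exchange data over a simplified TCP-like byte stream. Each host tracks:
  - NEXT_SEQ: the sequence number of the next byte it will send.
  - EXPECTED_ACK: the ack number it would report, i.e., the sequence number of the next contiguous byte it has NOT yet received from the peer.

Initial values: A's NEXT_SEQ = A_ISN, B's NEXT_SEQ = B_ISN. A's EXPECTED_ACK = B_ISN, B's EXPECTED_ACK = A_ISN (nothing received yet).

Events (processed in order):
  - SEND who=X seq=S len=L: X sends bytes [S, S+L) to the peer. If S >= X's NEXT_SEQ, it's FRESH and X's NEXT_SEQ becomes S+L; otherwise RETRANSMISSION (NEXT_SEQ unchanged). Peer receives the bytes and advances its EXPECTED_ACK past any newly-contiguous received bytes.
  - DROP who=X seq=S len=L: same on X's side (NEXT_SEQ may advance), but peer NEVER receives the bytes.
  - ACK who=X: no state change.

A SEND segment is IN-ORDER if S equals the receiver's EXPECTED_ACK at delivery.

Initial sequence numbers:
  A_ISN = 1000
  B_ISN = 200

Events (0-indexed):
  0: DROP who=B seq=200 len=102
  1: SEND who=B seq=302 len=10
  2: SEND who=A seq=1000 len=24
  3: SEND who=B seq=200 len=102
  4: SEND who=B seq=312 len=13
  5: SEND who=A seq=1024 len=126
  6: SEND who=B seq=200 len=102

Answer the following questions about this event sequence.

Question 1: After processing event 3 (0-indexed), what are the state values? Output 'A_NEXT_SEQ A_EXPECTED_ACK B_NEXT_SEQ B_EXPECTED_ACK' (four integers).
After event 0: A_seq=1000 A_ack=200 B_seq=302 B_ack=1000
After event 1: A_seq=1000 A_ack=200 B_seq=312 B_ack=1000
After event 2: A_seq=1024 A_ack=200 B_seq=312 B_ack=1024
After event 3: A_seq=1024 A_ack=312 B_seq=312 B_ack=1024

1024 312 312 1024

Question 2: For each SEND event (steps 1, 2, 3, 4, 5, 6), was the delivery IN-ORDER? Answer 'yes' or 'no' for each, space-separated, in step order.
Answer: no yes yes yes yes no

Derivation:
Step 1: SEND seq=302 -> out-of-order
Step 2: SEND seq=1000 -> in-order
Step 3: SEND seq=200 -> in-order
Step 4: SEND seq=312 -> in-order
Step 5: SEND seq=1024 -> in-order
Step 6: SEND seq=200 -> out-of-order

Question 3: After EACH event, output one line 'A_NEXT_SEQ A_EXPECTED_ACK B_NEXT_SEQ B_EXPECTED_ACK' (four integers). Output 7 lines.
1000 200 302 1000
1000 200 312 1000
1024 200 312 1024
1024 312 312 1024
1024 325 325 1024
1150 325 325 1150
1150 325 325 1150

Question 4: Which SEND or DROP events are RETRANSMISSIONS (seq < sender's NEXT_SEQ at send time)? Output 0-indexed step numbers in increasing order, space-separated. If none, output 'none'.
Step 0: DROP seq=200 -> fresh
Step 1: SEND seq=302 -> fresh
Step 2: SEND seq=1000 -> fresh
Step 3: SEND seq=200 -> retransmit
Step 4: SEND seq=312 -> fresh
Step 5: SEND seq=1024 -> fresh
Step 6: SEND seq=200 -> retransmit

Answer: 3 6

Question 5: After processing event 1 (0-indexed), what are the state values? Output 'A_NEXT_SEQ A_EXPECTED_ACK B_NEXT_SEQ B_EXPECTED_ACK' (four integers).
After event 0: A_seq=1000 A_ack=200 B_seq=302 B_ack=1000
After event 1: A_seq=1000 A_ack=200 B_seq=312 B_ack=1000

1000 200 312 1000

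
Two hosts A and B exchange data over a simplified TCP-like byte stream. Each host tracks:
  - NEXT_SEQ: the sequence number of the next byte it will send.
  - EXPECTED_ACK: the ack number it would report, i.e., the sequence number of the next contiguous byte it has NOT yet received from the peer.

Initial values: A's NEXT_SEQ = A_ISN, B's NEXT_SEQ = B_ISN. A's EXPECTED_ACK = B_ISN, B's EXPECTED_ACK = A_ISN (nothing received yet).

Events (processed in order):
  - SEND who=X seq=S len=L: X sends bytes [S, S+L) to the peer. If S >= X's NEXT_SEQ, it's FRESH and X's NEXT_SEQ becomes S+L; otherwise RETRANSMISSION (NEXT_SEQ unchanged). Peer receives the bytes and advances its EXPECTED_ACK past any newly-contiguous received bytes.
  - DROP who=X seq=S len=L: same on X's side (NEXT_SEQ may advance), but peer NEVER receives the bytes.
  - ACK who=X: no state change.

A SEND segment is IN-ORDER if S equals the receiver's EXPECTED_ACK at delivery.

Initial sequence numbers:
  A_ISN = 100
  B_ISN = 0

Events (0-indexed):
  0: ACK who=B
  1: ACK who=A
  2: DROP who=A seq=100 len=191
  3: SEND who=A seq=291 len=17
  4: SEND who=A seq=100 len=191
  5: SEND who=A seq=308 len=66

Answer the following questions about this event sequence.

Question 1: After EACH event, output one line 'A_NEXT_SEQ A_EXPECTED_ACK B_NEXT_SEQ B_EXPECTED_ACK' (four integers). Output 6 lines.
100 0 0 100
100 0 0 100
291 0 0 100
308 0 0 100
308 0 0 308
374 0 0 374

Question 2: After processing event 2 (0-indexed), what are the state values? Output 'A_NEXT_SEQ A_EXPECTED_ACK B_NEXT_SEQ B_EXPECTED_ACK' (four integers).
After event 0: A_seq=100 A_ack=0 B_seq=0 B_ack=100
After event 1: A_seq=100 A_ack=0 B_seq=0 B_ack=100
After event 2: A_seq=291 A_ack=0 B_seq=0 B_ack=100

291 0 0 100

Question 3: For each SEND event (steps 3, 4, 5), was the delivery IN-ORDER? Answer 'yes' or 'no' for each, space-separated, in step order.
Step 3: SEND seq=291 -> out-of-order
Step 4: SEND seq=100 -> in-order
Step 5: SEND seq=308 -> in-order

Answer: no yes yes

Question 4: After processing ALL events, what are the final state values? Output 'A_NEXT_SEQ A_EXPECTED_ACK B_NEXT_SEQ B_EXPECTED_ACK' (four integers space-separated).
After event 0: A_seq=100 A_ack=0 B_seq=0 B_ack=100
After event 1: A_seq=100 A_ack=0 B_seq=0 B_ack=100
After event 2: A_seq=291 A_ack=0 B_seq=0 B_ack=100
After event 3: A_seq=308 A_ack=0 B_seq=0 B_ack=100
After event 4: A_seq=308 A_ack=0 B_seq=0 B_ack=308
After event 5: A_seq=374 A_ack=0 B_seq=0 B_ack=374

Answer: 374 0 0 374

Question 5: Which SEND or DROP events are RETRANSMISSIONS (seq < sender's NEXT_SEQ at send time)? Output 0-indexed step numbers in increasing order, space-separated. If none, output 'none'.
Answer: 4

Derivation:
Step 2: DROP seq=100 -> fresh
Step 3: SEND seq=291 -> fresh
Step 4: SEND seq=100 -> retransmit
Step 5: SEND seq=308 -> fresh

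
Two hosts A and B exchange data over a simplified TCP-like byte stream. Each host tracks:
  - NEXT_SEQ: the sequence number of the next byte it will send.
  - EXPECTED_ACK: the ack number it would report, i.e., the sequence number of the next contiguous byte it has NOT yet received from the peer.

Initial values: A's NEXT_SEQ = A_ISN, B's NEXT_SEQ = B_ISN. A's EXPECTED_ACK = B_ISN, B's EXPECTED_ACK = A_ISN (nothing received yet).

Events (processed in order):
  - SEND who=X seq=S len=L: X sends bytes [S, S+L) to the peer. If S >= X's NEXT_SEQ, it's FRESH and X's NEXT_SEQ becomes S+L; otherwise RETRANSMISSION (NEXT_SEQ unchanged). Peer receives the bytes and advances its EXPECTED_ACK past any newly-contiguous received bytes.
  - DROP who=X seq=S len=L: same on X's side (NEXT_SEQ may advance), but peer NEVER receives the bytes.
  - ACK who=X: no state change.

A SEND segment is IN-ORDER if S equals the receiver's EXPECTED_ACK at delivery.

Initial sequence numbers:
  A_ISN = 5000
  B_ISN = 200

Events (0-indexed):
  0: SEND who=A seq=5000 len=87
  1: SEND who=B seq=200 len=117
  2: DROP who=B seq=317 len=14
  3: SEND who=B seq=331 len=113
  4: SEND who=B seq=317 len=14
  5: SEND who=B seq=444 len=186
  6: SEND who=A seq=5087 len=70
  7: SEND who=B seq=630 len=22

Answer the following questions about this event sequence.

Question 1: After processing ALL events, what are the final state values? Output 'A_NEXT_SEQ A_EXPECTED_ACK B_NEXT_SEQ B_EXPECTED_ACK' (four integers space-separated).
Answer: 5157 652 652 5157

Derivation:
After event 0: A_seq=5087 A_ack=200 B_seq=200 B_ack=5087
After event 1: A_seq=5087 A_ack=317 B_seq=317 B_ack=5087
After event 2: A_seq=5087 A_ack=317 B_seq=331 B_ack=5087
After event 3: A_seq=5087 A_ack=317 B_seq=444 B_ack=5087
After event 4: A_seq=5087 A_ack=444 B_seq=444 B_ack=5087
After event 5: A_seq=5087 A_ack=630 B_seq=630 B_ack=5087
After event 6: A_seq=5157 A_ack=630 B_seq=630 B_ack=5157
After event 7: A_seq=5157 A_ack=652 B_seq=652 B_ack=5157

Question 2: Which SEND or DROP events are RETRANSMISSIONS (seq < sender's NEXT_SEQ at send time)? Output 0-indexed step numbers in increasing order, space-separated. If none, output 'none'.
Step 0: SEND seq=5000 -> fresh
Step 1: SEND seq=200 -> fresh
Step 2: DROP seq=317 -> fresh
Step 3: SEND seq=331 -> fresh
Step 4: SEND seq=317 -> retransmit
Step 5: SEND seq=444 -> fresh
Step 6: SEND seq=5087 -> fresh
Step 7: SEND seq=630 -> fresh

Answer: 4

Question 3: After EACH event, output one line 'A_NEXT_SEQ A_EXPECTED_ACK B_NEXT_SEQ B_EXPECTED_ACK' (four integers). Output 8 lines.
5087 200 200 5087
5087 317 317 5087
5087 317 331 5087
5087 317 444 5087
5087 444 444 5087
5087 630 630 5087
5157 630 630 5157
5157 652 652 5157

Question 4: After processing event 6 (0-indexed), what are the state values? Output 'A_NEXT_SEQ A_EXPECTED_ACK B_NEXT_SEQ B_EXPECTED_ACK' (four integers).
After event 0: A_seq=5087 A_ack=200 B_seq=200 B_ack=5087
After event 1: A_seq=5087 A_ack=317 B_seq=317 B_ack=5087
After event 2: A_seq=5087 A_ack=317 B_seq=331 B_ack=5087
After event 3: A_seq=5087 A_ack=317 B_seq=444 B_ack=5087
After event 4: A_seq=5087 A_ack=444 B_seq=444 B_ack=5087
After event 5: A_seq=5087 A_ack=630 B_seq=630 B_ack=5087
After event 6: A_seq=5157 A_ack=630 B_seq=630 B_ack=5157

5157 630 630 5157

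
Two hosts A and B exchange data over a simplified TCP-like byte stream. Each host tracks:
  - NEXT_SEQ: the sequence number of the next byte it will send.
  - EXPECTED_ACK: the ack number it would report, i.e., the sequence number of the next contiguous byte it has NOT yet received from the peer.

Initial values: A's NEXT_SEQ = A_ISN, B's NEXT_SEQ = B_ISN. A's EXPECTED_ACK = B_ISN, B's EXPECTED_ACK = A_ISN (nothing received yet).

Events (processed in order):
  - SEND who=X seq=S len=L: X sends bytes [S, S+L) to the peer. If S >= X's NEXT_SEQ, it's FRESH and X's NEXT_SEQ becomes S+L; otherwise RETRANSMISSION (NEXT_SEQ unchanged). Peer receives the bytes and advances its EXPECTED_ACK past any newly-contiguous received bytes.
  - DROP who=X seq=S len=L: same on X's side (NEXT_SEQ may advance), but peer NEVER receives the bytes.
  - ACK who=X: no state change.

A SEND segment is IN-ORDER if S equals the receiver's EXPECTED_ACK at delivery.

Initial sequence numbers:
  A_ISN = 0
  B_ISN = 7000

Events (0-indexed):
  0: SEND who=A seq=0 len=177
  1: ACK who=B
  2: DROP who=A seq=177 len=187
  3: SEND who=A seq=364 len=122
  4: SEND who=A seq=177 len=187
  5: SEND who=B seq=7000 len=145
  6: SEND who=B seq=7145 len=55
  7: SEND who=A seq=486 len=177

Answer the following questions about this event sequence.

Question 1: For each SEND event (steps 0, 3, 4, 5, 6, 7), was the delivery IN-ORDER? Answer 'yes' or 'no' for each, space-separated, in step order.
Answer: yes no yes yes yes yes

Derivation:
Step 0: SEND seq=0 -> in-order
Step 3: SEND seq=364 -> out-of-order
Step 4: SEND seq=177 -> in-order
Step 5: SEND seq=7000 -> in-order
Step 6: SEND seq=7145 -> in-order
Step 7: SEND seq=486 -> in-order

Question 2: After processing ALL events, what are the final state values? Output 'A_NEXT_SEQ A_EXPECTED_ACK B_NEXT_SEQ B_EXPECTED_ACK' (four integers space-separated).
After event 0: A_seq=177 A_ack=7000 B_seq=7000 B_ack=177
After event 1: A_seq=177 A_ack=7000 B_seq=7000 B_ack=177
After event 2: A_seq=364 A_ack=7000 B_seq=7000 B_ack=177
After event 3: A_seq=486 A_ack=7000 B_seq=7000 B_ack=177
After event 4: A_seq=486 A_ack=7000 B_seq=7000 B_ack=486
After event 5: A_seq=486 A_ack=7145 B_seq=7145 B_ack=486
After event 6: A_seq=486 A_ack=7200 B_seq=7200 B_ack=486
After event 7: A_seq=663 A_ack=7200 B_seq=7200 B_ack=663

Answer: 663 7200 7200 663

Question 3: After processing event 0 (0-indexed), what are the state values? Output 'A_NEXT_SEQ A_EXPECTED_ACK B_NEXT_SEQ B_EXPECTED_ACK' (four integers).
After event 0: A_seq=177 A_ack=7000 B_seq=7000 B_ack=177

177 7000 7000 177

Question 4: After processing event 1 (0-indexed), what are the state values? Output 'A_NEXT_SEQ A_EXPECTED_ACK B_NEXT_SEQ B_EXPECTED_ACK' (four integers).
After event 0: A_seq=177 A_ack=7000 B_seq=7000 B_ack=177
After event 1: A_seq=177 A_ack=7000 B_seq=7000 B_ack=177

177 7000 7000 177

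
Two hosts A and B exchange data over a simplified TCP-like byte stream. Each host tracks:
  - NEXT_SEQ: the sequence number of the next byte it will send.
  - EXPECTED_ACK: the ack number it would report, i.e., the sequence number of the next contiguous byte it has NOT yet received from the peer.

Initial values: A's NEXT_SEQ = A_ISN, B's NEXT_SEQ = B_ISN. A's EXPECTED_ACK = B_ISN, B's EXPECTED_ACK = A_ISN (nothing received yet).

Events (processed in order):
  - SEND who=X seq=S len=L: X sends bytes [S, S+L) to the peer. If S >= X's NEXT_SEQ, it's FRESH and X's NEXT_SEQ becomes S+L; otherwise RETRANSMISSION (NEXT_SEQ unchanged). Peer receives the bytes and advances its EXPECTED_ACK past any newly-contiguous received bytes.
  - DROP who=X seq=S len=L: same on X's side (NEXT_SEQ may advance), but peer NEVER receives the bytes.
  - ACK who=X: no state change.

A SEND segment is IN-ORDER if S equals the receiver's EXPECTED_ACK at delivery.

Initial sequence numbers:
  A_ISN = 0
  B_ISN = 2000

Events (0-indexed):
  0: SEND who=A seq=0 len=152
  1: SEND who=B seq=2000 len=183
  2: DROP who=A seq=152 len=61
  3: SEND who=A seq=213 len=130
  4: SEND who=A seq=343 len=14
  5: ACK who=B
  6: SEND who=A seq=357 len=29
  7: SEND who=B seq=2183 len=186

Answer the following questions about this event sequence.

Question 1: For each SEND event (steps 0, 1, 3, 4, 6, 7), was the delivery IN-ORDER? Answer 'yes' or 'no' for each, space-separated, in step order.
Step 0: SEND seq=0 -> in-order
Step 1: SEND seq=2000 -> in-order
Step 3: SEND seq=213 -> out-of-order
Step 4: SEND seq=343 -> out-of-order
Step 6: SEND seq=357 -> out-of-order
Step 7: SEND seq=2183 -> in-order

Answer: yes yes no no no yes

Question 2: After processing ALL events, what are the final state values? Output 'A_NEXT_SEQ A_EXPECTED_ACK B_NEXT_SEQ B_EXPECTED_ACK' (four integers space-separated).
Answer: 386 2369 2369 152

Derivation:
After event 0: A_seq=152 A_ack=2000 B_seq=2000 B_ack=152
After event 1: A_seq=152 A_ack=2183 B_seq=2183 B_ack=152
After event 2: A_seq=213 A_ack=2183 B_seq=2183 B_ack=152
After event 3: A_seq=343 A_ack=2183 B_seq=2183 B_ack=152
After event 4: A_seq=357 A_ack=2183 B_seq=2183 B_ack=152
After event 5: A_seq=357 A_ack=2183 B_seq=2183 B_ack=152
After event 6: A_seq=386 A_ack=2183 B_seq=2183 B_ack=152
After event 7: A_seq=386 A_ack=2369 B_seq=2369 B_ack=152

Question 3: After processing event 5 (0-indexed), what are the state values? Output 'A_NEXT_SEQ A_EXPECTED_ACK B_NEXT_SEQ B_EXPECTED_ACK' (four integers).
After event 0: A_seq=152 A_ack=2000 B_seq=2000 B_ack=152
After event 1: A_seq=152 A_ack=2183 B_seq=2183 B_ack=152
After event 2: A_seq=213 A_ack=2183 B_seq=2183 B_ack=152
After event 3: A_seq=343 A_ack=2183 B_seq=2183 B_ack=152
After event 4: A_seq=357 A_ack=2183 B_seq=2183 B_ack=152
After event 5: A_seq=357 A_ack=2183 B_seq=2183 B_ack=152

357 2183 2183 152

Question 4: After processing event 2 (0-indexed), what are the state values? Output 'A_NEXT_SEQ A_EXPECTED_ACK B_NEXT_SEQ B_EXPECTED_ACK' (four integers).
After event 0: A_seq=152 A_ack=2000 B_seq=2000 B_ack=152
After event 1: A_seq=152 A_ack=2183 B_seq=2183 B_ack=152
After event 2: A_seq=213 A_ack=2183 B_seq=2183 B_ack=152

213 2183 2183 152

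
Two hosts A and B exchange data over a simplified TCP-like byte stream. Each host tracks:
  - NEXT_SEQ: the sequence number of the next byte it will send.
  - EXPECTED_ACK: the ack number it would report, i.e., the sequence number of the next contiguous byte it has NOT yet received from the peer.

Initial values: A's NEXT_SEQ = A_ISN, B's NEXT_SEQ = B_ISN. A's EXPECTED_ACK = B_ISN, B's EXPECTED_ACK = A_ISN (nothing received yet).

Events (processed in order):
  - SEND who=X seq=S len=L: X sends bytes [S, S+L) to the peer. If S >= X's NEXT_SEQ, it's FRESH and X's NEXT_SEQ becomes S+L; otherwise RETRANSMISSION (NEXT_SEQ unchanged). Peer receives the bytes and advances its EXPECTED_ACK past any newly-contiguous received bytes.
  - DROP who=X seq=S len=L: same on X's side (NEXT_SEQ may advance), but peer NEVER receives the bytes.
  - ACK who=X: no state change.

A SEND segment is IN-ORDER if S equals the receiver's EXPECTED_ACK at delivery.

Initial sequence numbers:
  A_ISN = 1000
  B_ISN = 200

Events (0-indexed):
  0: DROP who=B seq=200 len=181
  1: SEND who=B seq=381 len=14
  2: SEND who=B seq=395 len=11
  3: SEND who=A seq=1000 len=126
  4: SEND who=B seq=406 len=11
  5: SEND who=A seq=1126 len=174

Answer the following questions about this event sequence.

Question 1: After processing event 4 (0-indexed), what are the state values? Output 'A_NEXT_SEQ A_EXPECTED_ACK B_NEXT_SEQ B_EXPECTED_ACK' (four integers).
After event 0: A_seq=1000 A_ack=200 B_seq=381 B_ack=1000
After event 1: A_seq=1000 A_ack=200 B_seq=395 B_ack=1000
After event 2: A_seq=1000 A_ack=200 B_seq=406 B_ack=1000
After event 3: A_seq=1126 A_ack=200 B_seq=406 B_ack=1126
After event 4: A_seq=1126 A_ack=200 B_seq=417 B_ack=1126

1126 200 417 1126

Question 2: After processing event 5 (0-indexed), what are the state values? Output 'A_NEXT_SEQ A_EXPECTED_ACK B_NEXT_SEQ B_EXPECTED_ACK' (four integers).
After event 0: A_seq=1000 A_ack=200 B_seq=381 B_ack=1000
After event 1: A_seq=1000 A_ack=200 B_seq=395 B_ack=1000
After event 2: A_seq=1000 A_ack=200 B_seq=406 B_ack=1000
After event 3: A_seq=1126 A_ack=200 B_seq=406 B_ack=1126
After event 4: A_seq=1126 A_ack=200 B_seq=417 B_ack=1126
After event 5: A_seq=1300 A_ack=200 B_seq=417 B_ack=1300

1300 200 417 1300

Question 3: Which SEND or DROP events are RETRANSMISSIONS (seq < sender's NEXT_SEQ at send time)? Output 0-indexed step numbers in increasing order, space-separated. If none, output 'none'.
Step 0: DROP seq=200 -> fresh
Step 1: SEND seq=381 -> fresh
Step 2: SEND seq=395 -> fresh
Step 3: SEND seq=1000 -> fresh
Step 4: SEND seq=406 -> fresh
Step 5: SEND seq=1126 -> fresh

Answer: none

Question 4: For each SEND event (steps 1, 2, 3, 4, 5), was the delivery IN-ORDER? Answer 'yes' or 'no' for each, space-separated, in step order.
Answer: no no yes no yes

Derivation:
Step 1: SEND seq=381 -> out-of-order
Step 2: SEND seq=395 -> out-of-order
Step 3: SEND seq=1000 -> in-order
Step 4: SEND seq=406 -> out-of-order
Step 5: SEND seq=1126 -> in-order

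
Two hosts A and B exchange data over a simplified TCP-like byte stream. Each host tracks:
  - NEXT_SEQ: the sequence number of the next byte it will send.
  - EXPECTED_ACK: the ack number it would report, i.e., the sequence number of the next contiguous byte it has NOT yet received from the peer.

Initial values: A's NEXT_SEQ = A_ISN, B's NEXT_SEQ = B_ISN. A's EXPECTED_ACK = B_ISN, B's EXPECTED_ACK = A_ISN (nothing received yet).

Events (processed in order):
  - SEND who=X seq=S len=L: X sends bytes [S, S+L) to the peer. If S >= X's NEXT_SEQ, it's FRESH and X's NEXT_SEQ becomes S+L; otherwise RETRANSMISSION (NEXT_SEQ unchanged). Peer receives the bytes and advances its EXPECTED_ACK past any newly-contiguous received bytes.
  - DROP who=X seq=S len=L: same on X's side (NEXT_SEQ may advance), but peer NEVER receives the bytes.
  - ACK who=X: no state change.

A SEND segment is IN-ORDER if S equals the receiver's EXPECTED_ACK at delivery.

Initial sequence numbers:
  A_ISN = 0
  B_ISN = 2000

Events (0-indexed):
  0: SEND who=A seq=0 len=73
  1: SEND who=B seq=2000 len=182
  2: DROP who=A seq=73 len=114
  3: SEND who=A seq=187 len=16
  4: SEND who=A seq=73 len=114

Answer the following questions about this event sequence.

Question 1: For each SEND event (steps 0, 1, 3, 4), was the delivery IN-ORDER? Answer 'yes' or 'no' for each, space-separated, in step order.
Step 0: SEND seq=0 -> in-order
Step 1: SEND seq=2000 -> in-order
Step 3: SEND seq=187 -> out-of-order
Step 4: SEND seq=73 -> in-order

Answer: yes yes no yes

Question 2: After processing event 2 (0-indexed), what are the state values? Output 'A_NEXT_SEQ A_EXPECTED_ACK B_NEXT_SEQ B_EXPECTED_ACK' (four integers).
After event 0: A_seq=73 A_ack=2000 B_seq=2000 B_ack=73
After event 1: A_seq=73 A_ack=2182 B_seq=2182 B_ack=73
After event 2: A_seq=187 A_ack=2182 B_seq=2182 B_ack=73

187 2182 2182 73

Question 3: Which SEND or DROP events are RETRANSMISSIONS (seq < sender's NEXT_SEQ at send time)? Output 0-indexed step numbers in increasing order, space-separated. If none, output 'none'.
Answer: 4

Derivation:
Step 0: SEND seq=0 -> fresh
Step 1: SEND seq=2000 -> fresh
Step 2: DROP seq=73 -> fresh
Step 3: SEND seq=187 -> fresh
Step 4: SEND seq=73 -> retransmit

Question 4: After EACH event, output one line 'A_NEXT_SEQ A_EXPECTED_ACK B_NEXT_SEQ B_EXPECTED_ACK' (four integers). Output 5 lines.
73 2000 2000 73
73 2182 2182 73
187 2182 2182 73
203 2182 2182 73
203 2182 2182 203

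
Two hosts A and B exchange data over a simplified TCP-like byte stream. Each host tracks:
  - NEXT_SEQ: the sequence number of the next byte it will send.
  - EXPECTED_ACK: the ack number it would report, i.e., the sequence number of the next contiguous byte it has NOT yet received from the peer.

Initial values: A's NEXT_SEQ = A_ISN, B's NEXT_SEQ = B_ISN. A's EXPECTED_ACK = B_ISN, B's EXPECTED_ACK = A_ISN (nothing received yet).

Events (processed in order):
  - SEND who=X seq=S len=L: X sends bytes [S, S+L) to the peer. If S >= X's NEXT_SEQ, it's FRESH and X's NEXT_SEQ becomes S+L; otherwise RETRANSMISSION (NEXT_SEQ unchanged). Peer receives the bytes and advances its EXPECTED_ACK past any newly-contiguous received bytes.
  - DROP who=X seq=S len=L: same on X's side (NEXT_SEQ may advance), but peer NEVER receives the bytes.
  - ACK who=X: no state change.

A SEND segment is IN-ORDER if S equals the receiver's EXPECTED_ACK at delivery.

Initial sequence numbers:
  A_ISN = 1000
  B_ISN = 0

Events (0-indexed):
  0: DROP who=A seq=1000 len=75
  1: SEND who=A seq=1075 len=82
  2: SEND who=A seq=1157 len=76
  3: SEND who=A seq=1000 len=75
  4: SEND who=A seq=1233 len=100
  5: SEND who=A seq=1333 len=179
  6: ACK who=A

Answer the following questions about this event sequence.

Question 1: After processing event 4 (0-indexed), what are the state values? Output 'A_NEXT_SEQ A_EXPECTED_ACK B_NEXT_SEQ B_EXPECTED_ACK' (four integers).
After event 0: A_seq=1075 A_ack=0 B_seq=0 B_ack=1000
After event 1: A_seq=1157 A_ack=0 B_seq=0 B_ack=1000
After event 2: A_seq=1233 A_ack=0 B_seq=0 B_ack=1000
After event 3: A_seq=1233 A_ack=0 B_seq=0 B_ack=1233
After event 4: A_seq=1333 A_ack=0 B_seq=0 B_ack=1333

1333 0 0 1333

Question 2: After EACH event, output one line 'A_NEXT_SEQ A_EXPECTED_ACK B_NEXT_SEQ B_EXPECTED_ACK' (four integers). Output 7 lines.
1075 0 0 1000
1157 0 0 1000
1233 0 0 1000
1233 0 0 1233
1333 0 0 1333
1512 0 0 1512
1512 0 0 1512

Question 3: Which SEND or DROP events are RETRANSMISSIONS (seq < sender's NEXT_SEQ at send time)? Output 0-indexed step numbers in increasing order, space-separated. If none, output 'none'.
Answer: 3

Derivation:
Step 0: DROP seq=1000 -> fresh
Step 1: SEND seq=1075 -> fresh
Step 2: SEND seq=1157 -> fresh
Step 3: SEND seq=1000 -> retransmit
Step 4: SEND seq=1233 -> fresh
Step 5: SEND seq=1333 -> fresh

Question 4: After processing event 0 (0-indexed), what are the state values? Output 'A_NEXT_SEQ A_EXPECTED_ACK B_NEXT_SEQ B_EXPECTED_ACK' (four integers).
After event 0: A_seq=1075 A_ack=0 B_seq=0 B_ack=1000

1075 0 0 1000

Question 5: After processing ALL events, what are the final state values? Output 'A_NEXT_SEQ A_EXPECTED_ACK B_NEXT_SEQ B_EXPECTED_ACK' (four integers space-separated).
After event 0: A_seq=1075 A_ack=0 B_seq=0 B_ack=1000
After event 1: A_seq=1157 A_ack=0 B_seq=0 B_ack=1000
After event 2: A_seq=1233 A_ack=0 B_seq=0 B_ack=1000
After event 3: A_seq=1233 A_ack=0 B_seq=0 B_ack=1233
After event 4: A_seq=1333 A_ack=0 B_seq=0 B_ack=1333
After event 5: A_seq=1512 A_ack=0 B_seq=0 B_ack=1512
After event 6: A_seq=1512 A_ack=0 B_seq=0 B_ack=1512

Answer: 1512 0 0 1512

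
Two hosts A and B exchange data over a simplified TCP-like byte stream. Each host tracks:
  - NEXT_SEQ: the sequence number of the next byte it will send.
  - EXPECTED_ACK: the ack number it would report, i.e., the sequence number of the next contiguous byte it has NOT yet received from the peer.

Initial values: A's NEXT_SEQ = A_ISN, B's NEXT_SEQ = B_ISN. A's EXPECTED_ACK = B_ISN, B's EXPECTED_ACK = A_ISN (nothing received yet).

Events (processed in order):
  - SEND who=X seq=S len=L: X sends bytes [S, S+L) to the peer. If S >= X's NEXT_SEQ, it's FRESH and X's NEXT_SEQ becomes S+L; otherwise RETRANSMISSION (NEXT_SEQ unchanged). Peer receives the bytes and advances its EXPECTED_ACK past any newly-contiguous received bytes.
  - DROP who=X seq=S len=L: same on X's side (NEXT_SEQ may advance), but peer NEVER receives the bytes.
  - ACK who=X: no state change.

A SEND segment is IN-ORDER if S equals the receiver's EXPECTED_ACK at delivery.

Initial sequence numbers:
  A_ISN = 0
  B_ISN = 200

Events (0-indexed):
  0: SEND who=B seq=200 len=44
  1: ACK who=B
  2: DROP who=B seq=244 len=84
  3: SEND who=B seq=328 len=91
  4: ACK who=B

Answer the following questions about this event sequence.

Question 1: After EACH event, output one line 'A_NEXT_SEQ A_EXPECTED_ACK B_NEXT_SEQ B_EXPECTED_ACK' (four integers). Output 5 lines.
0 244 244 0
0 244 244 0
0 244 328 0
0 244 419 0
0 244 419 0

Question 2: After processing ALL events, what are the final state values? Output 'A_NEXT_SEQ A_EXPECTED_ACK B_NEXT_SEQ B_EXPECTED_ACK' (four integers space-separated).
After event 0: A_seq=0 A_ack=244 B_seq=244 B_ack=0
After event 1: A_seq=0 A_ack=244 B_seq=244 B_ack=0
After event 2: A_seq=0 A_ack=244 B_seq=328 B_ack=0
After event 3: A_seq=0 A_ack=244 B_seq=419 B_ack=0
After event 4: A_seq=0 A_ack=244 B_seq=419 B_ack=0

Answer: 0 244 419 0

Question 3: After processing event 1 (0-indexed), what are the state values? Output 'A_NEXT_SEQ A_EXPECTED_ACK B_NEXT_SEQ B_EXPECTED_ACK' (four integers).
After event 0: A_seq=0 A_ack=244 B_seq=244 B_ack=0
After event 1: A_seq=0 A_ack=244 B_seq=244 B_ack=0

0 244 244 0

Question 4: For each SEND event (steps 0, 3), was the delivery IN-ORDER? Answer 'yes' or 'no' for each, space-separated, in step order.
Answer: yes no

Derivation:
Step 0: SEND seq=200 -> in-order
Step 3: SEND seq=328 -> out-of-order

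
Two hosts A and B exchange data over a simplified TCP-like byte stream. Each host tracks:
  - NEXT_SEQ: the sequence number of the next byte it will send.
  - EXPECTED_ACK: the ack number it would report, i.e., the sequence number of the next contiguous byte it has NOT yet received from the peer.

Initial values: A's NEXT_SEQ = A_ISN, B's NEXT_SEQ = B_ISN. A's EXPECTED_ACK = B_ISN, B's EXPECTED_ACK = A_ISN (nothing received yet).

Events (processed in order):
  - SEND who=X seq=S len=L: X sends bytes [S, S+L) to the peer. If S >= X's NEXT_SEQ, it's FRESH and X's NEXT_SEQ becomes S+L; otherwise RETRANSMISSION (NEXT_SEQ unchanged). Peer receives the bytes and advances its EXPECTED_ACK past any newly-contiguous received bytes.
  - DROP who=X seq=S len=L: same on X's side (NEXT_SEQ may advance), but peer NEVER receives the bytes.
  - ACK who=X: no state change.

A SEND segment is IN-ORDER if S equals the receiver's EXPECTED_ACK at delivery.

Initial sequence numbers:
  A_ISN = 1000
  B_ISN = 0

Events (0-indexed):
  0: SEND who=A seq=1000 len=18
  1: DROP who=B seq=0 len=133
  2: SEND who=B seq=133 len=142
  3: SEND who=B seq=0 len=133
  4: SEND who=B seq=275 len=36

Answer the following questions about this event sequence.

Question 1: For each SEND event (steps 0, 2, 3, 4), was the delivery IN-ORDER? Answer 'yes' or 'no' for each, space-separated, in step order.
Answer: yes no yes yes

Derivation:
Step 0: SEND seq=1000 -> in-order
Step 2: SEND seq=133 -> out-of-order
Step 3: SEND seq=0 -> in-order
Step 4: SEND seq=275 -> in-order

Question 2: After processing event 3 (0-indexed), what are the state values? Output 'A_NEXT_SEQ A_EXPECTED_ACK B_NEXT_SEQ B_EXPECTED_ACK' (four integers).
After event 0: A_seq=1018 A_ack=0 B_seq=0 B_ack=1018
After event 1: A_seq=1018 A_ack=0 B_seq=133 B_ack=1018
After event 2: A_seq=1018 A_ack=0 B_seq=275 B_ack=1018
After event 3: A_seq=1018 A_ack=275 B_seq=275 B_ack=1018

1018 275 275 1018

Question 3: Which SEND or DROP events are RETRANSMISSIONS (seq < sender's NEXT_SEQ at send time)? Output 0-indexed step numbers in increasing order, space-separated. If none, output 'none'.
Step 0: SEND seq=1000 -> fresh
Step 1: DROP seq=0 -> fresh
Step 2: SEND seq=133 -> fresh
Step 3: SEND seq=0 -> retransmit
Step 4: SEND seq=275 -> fresh

Answer: 3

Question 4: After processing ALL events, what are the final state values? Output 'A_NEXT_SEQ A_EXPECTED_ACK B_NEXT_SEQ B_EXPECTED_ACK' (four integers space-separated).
Answer: 1018 311 311 1018

Derivation:
After event 0: A_seq=1018 A_ack=0 B_seq=0 B_ack=1018
After event 1: A_seq=1018 A_ack=0 B_seq=133 B_ack=1018
After event 2: A_seq=1018 A_ack=0 B_seq=275 B_ack=1018
After event 3: A_seq=1018 A_ack=275 B_seq=275 B_ack=1018
After event 4: A_seq=1018 A_ack=311 B_seq=311 B_ack=1018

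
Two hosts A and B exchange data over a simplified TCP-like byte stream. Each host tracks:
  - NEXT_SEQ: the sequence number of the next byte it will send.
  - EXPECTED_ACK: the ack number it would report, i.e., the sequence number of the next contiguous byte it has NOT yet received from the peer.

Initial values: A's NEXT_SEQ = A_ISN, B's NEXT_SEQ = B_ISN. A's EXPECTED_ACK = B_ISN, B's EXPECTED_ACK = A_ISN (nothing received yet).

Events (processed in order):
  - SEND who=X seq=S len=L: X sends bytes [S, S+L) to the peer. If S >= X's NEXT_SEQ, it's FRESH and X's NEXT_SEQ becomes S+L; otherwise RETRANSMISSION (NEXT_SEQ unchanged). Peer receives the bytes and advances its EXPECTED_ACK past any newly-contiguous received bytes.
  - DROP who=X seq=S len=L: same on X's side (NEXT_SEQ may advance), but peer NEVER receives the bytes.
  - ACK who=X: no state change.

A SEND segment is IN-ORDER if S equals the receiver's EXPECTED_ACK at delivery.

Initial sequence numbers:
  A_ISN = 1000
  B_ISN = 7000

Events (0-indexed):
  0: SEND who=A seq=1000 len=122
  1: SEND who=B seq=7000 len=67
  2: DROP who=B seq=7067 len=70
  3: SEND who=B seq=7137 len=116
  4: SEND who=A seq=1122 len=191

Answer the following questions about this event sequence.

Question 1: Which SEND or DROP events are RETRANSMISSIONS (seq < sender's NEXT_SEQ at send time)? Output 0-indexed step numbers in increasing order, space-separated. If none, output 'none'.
Answer: none

Derivation:
Step 0: SEND seq=1000 -> fresh
Step 1: SEND seq=7000 -> fresh
Step 2: DROP seq=7067 -> fresh
Step 3: SEND seq=7137 -> fresh
Step 4: SEND seq=1122 -> fresh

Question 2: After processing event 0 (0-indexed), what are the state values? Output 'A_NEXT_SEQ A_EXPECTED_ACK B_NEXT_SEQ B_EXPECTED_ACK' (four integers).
After event 0: A_seq=1122 A_ack=7000 B_seq=7000 B_ack=1122

1122 7000 7000 1122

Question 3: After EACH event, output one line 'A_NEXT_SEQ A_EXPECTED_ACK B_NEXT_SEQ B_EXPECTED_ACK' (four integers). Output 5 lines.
1122 7000 7000 1122
1122 7067 7067 1122
1122 7067 7137 1122
1122 7067 7253 1122
1313 7067 7253 1313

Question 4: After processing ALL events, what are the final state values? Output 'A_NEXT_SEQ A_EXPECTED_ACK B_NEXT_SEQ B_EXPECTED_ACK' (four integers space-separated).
Answer: 1313 7067 7253 1313

Derivation:
After event 0: A_seq=1122 A_ack=7000 B_seq=7000 B_ack=1122
After event 1: A_seq=1122 A_ack=7067 B_seq=7067 B_ack=1122
After event 2: A_seq=1122 A_ack=7067 B_seq=7137 B_ack=1122
After event 3: A_seq=1122 A_ack=7067 B_seq=7253 B_ack=1122
After event 4: A_seq=1313 A_ack=7067 B_seq=7253 B_ack=1313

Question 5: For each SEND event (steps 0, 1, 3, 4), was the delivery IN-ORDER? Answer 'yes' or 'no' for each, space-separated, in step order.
Step 0: SEND seq=1000 -> in-order
Step 1: SEND seq=7000 -> in-order
Step 3: SEND seq=7137 -> out-of-order
Step 4: SEND seq=1122 -> in-order

Answer: yes yes no yes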